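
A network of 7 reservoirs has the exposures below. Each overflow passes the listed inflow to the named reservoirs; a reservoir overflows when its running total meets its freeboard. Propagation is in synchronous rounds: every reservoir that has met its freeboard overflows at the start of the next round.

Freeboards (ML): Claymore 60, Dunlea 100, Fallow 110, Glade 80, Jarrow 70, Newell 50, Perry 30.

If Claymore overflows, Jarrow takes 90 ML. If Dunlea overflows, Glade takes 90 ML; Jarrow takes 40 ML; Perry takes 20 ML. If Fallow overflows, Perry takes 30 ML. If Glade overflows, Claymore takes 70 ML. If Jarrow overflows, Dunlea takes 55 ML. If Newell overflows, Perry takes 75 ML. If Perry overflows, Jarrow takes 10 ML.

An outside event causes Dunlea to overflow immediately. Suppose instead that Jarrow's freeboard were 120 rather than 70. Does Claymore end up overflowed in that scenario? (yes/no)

yes

With Jarrow's freeboard at 120:
Round 1 — Dunlea overflows (initial).
  Glade: +90 → 90 ≥ 80
  Jarrow: +40 → 40 < 120
  Perry: +20 → 20 < 30
Round 2 — Glade overflows.
  Claymore: +70 → 70 ≥ 60
Round 3 — Claymore overflows.
  Jarrow: +90 → 130 ≥ 120
Round 4 — Jarrow overflows.
No further overflows.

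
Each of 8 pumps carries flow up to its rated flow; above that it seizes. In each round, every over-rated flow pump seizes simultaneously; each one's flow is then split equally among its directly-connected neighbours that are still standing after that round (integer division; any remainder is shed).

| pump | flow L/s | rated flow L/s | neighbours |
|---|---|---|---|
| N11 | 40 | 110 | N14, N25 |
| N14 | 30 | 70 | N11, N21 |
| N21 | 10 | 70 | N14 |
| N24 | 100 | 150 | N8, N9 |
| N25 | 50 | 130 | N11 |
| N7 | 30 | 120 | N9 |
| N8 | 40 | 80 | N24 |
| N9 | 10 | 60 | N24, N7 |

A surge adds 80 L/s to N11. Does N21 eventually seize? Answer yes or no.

Round 1 — N11 at 120 > 110. N11 seizes.
  N11 sheds 120 L/s to N14, N25: 60 each.
    N14: 30+60 = 90 > 70
    N25: 50+60 = 110 ≤ 130
Round 2 — N14 seizes.
  N14 sheds 90 L/s to N21: 90 each.
    N21: 10+90 = 100 > 70
Round 3 — N21 seizes.
  N21 sheds 100 L/s: no online neighbours, lost.
No further seizures.

yes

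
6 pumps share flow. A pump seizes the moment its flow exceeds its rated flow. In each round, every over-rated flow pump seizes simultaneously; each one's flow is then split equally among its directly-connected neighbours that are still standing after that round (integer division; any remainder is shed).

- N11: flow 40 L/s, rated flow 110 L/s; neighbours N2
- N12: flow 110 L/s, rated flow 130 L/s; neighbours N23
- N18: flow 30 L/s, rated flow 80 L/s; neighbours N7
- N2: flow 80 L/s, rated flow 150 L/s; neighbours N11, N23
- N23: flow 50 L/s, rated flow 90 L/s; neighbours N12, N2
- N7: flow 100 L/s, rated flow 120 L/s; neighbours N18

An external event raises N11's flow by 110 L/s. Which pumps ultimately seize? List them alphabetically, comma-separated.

N11, N12, N2, N23

Round 1 — N11 at 150 > 110. N11 seizes.
  N11 sheds 150 L/s to N2: 150 each.
    N2: 80+150 = 230 > 150
Round 2 — N2 seizes.
  N2 sheds 230 L/s to N23: 230 each.
    N23: 50+230 = 280 > 90
Round 3 — N23 seizes.
  N23 sheds 280 L/s to N12: 280 each.
    N12: 110+280 = 390 > 130
Round 4 — N12 seizes.
  N12 sheds 390 L/s: no online neighbours, lost.
No further seizures.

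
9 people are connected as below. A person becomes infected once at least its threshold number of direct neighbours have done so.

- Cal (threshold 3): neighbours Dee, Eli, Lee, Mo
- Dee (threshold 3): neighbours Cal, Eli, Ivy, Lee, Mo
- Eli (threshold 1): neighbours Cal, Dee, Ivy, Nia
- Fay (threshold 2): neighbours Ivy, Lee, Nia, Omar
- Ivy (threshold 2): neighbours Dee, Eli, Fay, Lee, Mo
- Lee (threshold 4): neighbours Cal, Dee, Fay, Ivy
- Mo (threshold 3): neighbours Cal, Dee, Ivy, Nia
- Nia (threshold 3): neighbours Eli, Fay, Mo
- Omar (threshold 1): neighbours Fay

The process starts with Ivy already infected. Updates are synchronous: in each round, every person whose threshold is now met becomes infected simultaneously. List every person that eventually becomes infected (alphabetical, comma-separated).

Round 1 — Ivy becomes infected (initial).
Round 2 — checking thresholds:
  Dee: 1 of 5 neighbours < 3, not yet.
  Eli: 1 of 4 neighbours ≥ 1, becomes infected.
  Fay: 1 of 4 neighbours < 2, not yet.
  Lee: 1 of 4 neighbours < 4, not yet.
  Mo: 1 of 4 neighbours < 3, not yet.
Round 3 — no new infections; cascade stops.

Eli, Ivy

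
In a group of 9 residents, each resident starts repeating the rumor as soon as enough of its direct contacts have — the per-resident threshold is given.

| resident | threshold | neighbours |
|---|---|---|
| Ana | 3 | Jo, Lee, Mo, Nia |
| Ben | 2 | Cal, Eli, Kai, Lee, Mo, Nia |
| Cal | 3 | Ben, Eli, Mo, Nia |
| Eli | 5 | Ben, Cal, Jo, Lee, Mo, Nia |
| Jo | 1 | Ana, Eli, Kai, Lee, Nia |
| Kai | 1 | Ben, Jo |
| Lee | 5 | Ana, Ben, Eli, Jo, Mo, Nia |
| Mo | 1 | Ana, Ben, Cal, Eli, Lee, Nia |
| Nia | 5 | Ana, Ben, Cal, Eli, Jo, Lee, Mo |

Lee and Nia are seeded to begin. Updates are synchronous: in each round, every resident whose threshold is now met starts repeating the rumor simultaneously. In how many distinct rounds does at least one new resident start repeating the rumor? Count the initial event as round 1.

Round 1 — Lee, Nia start repeating the rumor (initial).
Round 2 — checking thresholds:
  Ana: 2 of 4 neighbours < 3, holds.
  Ben: 2 of 6 neighbours ≥ 2, starts repeating the rumor.
  Cal: 1 of 4 neighbours < 3, holds.
  Eli: 2 of 6 neighbours < 5, holds.
  Jo: 2 of 5 neighbours ≥ 1, starts repeating the rumor.
  Mo: 2 of 6 neighbours ≥ 1, starts repeating the rumor.
Round 3 — checking thresholds:
  Ana: 4 of 4 neighbours ≥ 3, starts repeating the rumor.
  Cal: 3 of 4 neighbours ≥ 3, starts repeating the rumor.
  Eli: 5 of 6 neighbours ≥ 5, starts repeating the rumor.
  Kai: 2 of 2 neighbours ≥ 1, starts repeating the rumor.
Round 4 — no new spreads; cascade stops.

3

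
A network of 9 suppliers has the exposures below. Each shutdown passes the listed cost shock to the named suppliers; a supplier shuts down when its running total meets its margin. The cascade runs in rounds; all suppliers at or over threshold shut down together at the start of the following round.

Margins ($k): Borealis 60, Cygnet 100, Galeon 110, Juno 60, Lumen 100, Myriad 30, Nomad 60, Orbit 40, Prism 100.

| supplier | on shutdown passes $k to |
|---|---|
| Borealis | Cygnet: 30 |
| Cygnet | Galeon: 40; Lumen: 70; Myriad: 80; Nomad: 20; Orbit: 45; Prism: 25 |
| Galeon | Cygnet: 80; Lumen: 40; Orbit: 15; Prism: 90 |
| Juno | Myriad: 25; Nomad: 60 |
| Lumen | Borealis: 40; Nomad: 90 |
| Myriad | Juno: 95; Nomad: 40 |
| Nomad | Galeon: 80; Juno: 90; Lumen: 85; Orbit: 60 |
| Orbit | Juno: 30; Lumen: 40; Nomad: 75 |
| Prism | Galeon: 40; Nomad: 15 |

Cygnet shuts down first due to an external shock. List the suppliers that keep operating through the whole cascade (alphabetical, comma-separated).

Round 1 — Cygnet shuts down (initial).
  Galeon: +40 → 40 < 110
  Lumen: +70 → 70 < 100
  Myriad: +80 → 80 ≥ 30
  Nomad: +20 → 20 < 60
  Orbit: +45 → 45 ≥ 40
  Prism: +25 → 25 < 100
Round 2 — Myriad, Orbit shut down.
  Juno: +95+30 → 125 ≥ 60
  Lumen: +40 → 110 ≥ 100
  Nomad: +40+75 → 135 ≥ 60
Round 3 — Juno, Lumen, Nomad shut down.
  Borealis: +40 → 40 < 60
  Galeon: +80 → 120 ≥ 110
Round 4 — Galeon shuts down.
  Prism: +90 → 115 ≥ 100
Round 5 — Prism shuts down.
No further shutdowns.

Borealis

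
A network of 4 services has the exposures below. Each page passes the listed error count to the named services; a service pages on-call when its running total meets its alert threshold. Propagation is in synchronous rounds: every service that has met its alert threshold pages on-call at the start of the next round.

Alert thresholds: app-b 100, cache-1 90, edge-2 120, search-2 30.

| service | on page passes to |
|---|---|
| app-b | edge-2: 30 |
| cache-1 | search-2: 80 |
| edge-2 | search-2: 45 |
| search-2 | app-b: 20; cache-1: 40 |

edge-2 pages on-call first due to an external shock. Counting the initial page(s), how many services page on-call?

Round 1 — edge-2 pages on-call (initial).
  search-2: +45 → 45 ≥ 30
Round 2 — search-2 pages on-call.
  app-b: +20 → 20 < 100
  cache-1: +40 → 40 < 90
No further pages.

2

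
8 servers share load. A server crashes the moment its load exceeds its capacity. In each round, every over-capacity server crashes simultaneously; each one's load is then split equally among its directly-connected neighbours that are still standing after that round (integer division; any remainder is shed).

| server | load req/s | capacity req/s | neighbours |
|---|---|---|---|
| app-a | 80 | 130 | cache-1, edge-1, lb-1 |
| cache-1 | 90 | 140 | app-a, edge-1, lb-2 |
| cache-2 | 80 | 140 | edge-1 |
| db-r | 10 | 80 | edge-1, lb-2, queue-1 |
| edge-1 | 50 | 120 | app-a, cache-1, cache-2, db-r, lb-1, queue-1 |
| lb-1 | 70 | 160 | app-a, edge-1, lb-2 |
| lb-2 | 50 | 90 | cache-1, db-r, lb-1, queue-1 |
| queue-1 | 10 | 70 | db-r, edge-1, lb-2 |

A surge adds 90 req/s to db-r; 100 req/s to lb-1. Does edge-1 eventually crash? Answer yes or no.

Round 1 — db-r at 100 > 80; lb-1 at 170 > 160. db-r, lb-1 crash.
  db-r sheds 100 req/s to edge-1, lb-2, queue-1: 33 each (1 lost).
    edge-1: 50+33 = 83 ≤ 120
    lb-2: 50+33 = 83 ≤ 90
    queue-1: 10+33 = 43 ≤ 70
  lb-1 sheds 170 req/s to app-a, edge-1, lb-2: 56 each (2 lost).
    app-a: 80+56 = 136 > 130
    edge-1: 83+56 = 139 > 120
    lb-2: 83+56 = 139 > 90
Round 2 — app-a, edge-1, lb-2 crash.
  app-a sheds 136 req/s to cache-1: 136 each.
    cache-1: 90+136 = 226 > 140
  edge-1 sheds 139 req/s to cache-1, cache-2, queue-1: 46 each (1 lost).
    cache-1: 226+46 = 272 > 140
    cache-2: 80+46 = 126 ≤ 140
    queue-1: 43+46 = 89 > 70
  lb-2 sheds 139 req/s to cache-1, queue-1: 69 each (1 lost).
    cache-1: 272+69 = 341 > 140
    queue-1: 89+69 = 158 > 70
Round 3 — cache-1, queue-1 crash.
  cache-1 sheds 341 req/s: no online neighbours, lost.
  queue-1 sheds 158 req/s: no online neighbours, lost.
No further crashes.

yes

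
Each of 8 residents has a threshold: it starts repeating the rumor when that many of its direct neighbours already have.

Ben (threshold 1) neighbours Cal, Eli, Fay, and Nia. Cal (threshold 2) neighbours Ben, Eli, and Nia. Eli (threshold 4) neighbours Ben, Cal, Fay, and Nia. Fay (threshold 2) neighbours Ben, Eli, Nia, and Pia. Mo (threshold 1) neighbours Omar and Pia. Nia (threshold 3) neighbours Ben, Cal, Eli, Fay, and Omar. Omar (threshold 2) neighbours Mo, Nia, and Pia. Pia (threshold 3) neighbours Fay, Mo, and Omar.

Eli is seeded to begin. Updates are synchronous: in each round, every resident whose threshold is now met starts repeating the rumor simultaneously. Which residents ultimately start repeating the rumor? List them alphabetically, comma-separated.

Ben, Cal, Eli, Fay, Nia

Round 1 — Eli starts repeating the rumor (initial).
Round 2 — checking thresholds:
  Ben: 1 of 4 neighbours ≥ 1, starts repeating the rumor.
  Cal: 1 of 3 neighbours < 2, not yet.
  Fay: 1 of 4 neighbours < 2, not yet.
  Nia: 1 of 5 neighbours < 3, not yet.
Round 3 — checking thresholds:
  Cal: 2 of 3 neighbours ≥ 2, starts repeating the rumor.
  Fay: 2 of 4 neighbours ≥ 2, starts repeating the rumor.
  Nia: 2 of 5 neighbours < 3, not yet.
Round 4 — checking thresholds:
  Nia: 4 of 5 neighbours ≥ 3, starts repeating the rumor.
  Pia: 1 of 3 neighbours < 3, not yet.
Round 5 — no new spreads; cascade stops.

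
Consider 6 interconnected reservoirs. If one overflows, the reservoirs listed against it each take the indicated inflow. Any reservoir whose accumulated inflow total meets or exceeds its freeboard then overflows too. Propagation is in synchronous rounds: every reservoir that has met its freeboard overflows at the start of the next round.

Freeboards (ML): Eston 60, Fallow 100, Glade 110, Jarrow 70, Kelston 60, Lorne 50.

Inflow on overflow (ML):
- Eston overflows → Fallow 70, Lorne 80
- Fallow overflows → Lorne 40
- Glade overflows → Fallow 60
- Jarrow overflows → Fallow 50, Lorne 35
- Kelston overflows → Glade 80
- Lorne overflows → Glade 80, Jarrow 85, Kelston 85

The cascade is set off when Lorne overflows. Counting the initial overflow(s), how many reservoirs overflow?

5

Round 1 — Lorne overflows (initial).
  Glade: +80 → 80 < 110
  Jarrow: +85 → 85 ≥ 70
  Kelston: +85 → 85 ≥ 60
Round 2 — Jarrow, Kelston overflow.
  Fallow: +50 → 50 < 100
  Glade: +80 → 160 ≥ 110
Round 3 — Glade overflows.
  Fallow: +60 → 110 ≥ 100
Round 4 — Fallow overflows.
No further overflows.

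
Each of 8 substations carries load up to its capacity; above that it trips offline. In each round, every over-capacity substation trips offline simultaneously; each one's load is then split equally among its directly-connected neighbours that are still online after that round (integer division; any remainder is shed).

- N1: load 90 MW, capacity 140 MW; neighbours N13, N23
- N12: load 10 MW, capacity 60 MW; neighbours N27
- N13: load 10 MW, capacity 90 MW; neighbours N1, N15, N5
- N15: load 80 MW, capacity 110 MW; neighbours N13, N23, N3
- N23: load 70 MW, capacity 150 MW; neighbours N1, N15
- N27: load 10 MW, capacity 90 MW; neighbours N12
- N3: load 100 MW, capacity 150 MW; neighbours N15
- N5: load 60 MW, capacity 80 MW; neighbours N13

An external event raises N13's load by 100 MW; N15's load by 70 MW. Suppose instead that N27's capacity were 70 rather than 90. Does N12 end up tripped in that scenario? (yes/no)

With N27's capacity at 70:
Round 1 — N13 at 110 > 90; N15 at 150 > 110. N13, N15 trip offline.
  N13 sheds 110 MW to N1, N5: 55 each.
    N1: 90+55 = 145 > 140
    N5: 60+55 = 115 > 80
  N15 sheds 150 MW to N23, N3: 75 each.
    N23: 70+75 = 145 ≤ 150
    N3: 100+75 = 175 > 150
Round 2 — N1, N3, N5 trip offline.
  N1 sheds 145 MW to N23: 145 each.
    N23: 145+145 = 290 > 150
  N3 sheds 175 MW: no online neighbours, lost.
  N5 sheds 115 MW: no online neighbours, lost.
Round 3 — N23 trips offline.
  N23 sheds 290 MW: no online neighbours, lost.
No further trips.

no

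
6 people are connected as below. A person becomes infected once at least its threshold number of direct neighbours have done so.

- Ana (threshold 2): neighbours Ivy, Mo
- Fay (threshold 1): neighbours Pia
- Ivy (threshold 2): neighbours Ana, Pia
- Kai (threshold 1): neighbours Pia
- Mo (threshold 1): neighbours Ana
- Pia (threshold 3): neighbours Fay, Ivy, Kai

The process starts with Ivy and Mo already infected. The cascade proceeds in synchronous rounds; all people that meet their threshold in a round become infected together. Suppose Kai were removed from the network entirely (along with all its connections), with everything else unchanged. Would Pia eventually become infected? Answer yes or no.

no

With Kai removed:
Round 1 — Ivy, Mo become infected (initial).
Round 2 — checking thresholds:
  Ana: 2 of 2 neighbours ≥ 2, becomes infected.
  Pia: 1 of 2 neighbours < 3, below threshold.
Round 3 — no new infections; cascade stops.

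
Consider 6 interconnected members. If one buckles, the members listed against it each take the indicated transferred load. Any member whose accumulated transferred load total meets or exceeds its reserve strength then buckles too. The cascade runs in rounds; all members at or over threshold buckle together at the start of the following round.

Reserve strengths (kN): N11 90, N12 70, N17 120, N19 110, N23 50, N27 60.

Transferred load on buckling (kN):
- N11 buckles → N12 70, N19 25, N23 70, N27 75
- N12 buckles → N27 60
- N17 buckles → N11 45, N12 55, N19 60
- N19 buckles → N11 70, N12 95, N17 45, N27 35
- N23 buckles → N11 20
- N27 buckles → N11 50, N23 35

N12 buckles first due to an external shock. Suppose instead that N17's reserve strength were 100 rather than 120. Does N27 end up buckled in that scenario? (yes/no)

With N17's reserve strength at 100:
Round 1 — N12 buckles (initial).
  N27: +60 → 60 ≥ 60
Round 2 — N27 buckles.
  N11: +50 → 50 < 90
  N23: +35 → 35 < 50
No further bucklings.

yes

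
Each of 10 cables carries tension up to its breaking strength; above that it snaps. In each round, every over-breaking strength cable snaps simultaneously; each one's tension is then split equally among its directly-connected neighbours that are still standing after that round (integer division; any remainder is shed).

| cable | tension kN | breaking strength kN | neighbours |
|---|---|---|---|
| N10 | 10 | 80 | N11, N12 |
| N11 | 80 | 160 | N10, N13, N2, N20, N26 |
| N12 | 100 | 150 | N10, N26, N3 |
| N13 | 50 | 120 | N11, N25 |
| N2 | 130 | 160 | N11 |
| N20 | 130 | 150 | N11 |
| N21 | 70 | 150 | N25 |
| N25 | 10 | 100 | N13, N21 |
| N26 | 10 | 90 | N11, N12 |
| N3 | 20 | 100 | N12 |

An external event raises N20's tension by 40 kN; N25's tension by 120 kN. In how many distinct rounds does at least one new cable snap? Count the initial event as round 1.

3

Round 1 — N20 at 170 > 150; N25 at 130 > 100. N20, N25 snap.
  N20 sheds 170 kN to N11: 170 each.
    N11: 80+170 = 250 > 160
  N25 sheds 130 kN to N13, N21: 65 each.
    N13: 50+65 = 115 ≤ 120
    N21: 70+65 = 135 ≤ 150
Round 2 — N11 snaps.
  N11 sheds 250 kN to N10, N13, N2, N26: 62 each (2 lost).
    N10: 10+62 = 72 ≤ 80
    N13: 115+62 = 177 > 120
    N2: 130+62 = 192 > 160
    N26: 10+62 = 72 ≤ 90
Round 3 — N13, N2 snap.
  N13 sheds 177 kN: no online neighbours, lost.
  N2 sheds 192 kN: no online neighbours, lost.
No further breaks.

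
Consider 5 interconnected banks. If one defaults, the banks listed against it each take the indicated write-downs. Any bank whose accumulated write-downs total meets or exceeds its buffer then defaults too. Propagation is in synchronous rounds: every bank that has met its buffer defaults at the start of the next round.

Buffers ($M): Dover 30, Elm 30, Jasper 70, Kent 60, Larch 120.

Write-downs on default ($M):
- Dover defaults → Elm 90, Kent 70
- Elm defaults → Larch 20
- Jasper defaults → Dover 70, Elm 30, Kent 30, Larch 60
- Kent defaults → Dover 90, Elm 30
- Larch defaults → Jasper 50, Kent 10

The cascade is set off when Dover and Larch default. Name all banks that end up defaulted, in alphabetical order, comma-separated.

Dover, Elm, Kent, Larch

Round 1 — Dover, Larch default (initial).
  Elm: +90 → 90 ≥ 30
  Jasper: +50 → 50 < 70
  Kent: +70+10 → 80 ≥ 60
Round 2 — Elm, Kent default.
No further defaults.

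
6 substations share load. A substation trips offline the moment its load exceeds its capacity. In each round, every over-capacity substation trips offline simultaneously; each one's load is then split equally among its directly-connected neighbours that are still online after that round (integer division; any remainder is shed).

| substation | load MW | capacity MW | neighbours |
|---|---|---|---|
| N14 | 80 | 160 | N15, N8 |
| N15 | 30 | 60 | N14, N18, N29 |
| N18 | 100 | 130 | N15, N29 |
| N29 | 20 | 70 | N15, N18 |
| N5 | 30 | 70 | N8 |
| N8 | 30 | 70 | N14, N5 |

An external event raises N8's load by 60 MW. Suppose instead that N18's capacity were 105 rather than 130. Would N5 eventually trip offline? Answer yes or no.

With N18's capacity at 105:
Round 1 — N8 at 90 > 70. N8 trips offline.
  N8 sheds 90 MW to N14, N5: 45 each.
    N14: 80+45 = 125 ≤ 160
    N5: 30+45 = 75 > 70
Round 2 — N5 trips offline.
  N5 sheds 75 MW: no online neighbours, lost.
No further trips.

yes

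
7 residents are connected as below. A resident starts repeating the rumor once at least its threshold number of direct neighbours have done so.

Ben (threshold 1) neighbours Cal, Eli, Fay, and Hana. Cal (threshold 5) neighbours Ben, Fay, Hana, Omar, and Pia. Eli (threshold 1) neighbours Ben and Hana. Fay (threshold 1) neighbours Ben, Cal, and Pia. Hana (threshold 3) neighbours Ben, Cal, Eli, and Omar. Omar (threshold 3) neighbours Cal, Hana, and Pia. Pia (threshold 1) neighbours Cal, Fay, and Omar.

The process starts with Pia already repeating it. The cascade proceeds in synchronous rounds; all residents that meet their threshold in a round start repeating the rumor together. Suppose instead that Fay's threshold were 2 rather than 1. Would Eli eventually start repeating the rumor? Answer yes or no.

With Fay's threshold at 2:
Round 1 — Pia starts repeating the rumor (initial).
Round 2 — no new spreads; cascade stops.

no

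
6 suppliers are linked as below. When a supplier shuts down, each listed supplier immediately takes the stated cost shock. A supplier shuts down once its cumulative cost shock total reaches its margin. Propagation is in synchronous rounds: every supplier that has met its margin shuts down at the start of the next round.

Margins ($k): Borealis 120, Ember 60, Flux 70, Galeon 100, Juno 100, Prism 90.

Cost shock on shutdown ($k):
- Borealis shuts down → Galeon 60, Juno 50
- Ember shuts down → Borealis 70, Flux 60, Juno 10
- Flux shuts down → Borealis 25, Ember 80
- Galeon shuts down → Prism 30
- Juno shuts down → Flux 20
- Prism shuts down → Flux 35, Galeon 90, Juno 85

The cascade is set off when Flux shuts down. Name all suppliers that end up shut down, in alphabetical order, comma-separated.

Round 1 — Flux shuts down (initial).
  Borealis: +25 → 25 < 120
  Ember: +80 → 80 ≥ 60
Round 2 — Ember shuts down.
  Borealis: +70 → 95 < 120
  Juno: +10 → 10 < 100
No further shutdowns.

Ember, Flux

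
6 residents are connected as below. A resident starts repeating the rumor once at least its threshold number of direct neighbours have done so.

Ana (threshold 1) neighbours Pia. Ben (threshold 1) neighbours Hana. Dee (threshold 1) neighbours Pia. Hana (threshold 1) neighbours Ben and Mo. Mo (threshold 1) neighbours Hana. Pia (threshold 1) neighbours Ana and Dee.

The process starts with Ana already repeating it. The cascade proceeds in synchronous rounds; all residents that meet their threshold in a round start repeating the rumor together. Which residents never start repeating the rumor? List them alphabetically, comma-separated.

Ben, Hana, Mo

Round 1 — Ana starts repeating the rumor (initial).
Round 2 — checking thresholds:
  Pia: 1 of 2 neighbours ≥ 1, starts repeating the rumor.
Round 3 — checking thresholds:
  Dee: 1 of 1 neighbours ≥ 1, starts repeating the rumor.
Round 4 — no new spreads; cascade stops.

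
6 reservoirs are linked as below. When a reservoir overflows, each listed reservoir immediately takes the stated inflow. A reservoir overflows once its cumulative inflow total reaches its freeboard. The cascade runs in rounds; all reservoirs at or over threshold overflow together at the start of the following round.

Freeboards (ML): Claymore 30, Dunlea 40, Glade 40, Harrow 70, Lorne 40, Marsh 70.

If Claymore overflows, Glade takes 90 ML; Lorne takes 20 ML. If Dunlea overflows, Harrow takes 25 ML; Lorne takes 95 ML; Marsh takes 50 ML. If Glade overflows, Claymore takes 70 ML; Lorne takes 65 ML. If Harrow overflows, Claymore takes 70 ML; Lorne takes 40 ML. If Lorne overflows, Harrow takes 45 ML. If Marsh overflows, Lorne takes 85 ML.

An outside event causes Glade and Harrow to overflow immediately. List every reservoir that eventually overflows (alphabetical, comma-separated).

Claymore, Glade, Harrow, Lorne

Round 1 — Glade, Harrow overflow (initial).
  Claymore: +70+70 → 140 ≥ 30
  Lorne: +65+40 → 105 ≥ 40
Round 2 — Claymore, Lorne overflow.
No further overflows.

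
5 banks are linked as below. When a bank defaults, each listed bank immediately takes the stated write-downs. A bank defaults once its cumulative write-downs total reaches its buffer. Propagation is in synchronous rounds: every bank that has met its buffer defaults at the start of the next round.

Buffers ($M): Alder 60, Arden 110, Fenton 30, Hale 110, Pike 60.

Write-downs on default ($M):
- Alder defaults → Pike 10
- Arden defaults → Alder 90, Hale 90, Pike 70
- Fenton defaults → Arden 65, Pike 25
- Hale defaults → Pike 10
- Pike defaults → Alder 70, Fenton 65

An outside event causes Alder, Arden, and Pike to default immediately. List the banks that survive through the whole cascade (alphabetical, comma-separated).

Hale

Round 1 — Alder, Arden, Pike default (initial).
  Fenton: +65 → 65 ≥ 30
  Hale: +90 → 90 < 110
Round 2 — Fenton defaults.
No further defaults.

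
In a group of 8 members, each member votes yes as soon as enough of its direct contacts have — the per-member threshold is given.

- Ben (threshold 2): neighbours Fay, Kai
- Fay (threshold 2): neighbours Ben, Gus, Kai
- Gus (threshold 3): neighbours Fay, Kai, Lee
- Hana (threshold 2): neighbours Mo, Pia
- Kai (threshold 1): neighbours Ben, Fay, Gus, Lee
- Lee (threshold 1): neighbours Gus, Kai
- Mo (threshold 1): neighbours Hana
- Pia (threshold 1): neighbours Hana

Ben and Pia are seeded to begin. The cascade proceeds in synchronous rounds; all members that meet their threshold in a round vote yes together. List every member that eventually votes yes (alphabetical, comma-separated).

Ben, Fay, Gus, Kai, Lee, Pia

Round 1 — Ben, Pia vote yes (initial).
Round 2 — checking thresholds:
  Fay: 1 of 3 neighbours < 2, holds.
  Hana: 1 of 2 neighbours < 2, holds.
  Kai: 1 of 4 neighbours ≥ 1, votes yes.
Round 3 — checking thresholds:
  Fay: 2 of 3 neighbours ≥ 2, votes yes.
  Gus: 1 of 3 neighbours < 3, holds.
  Hana: 1 of 2 neighbours < 2, holds.
  Lee: 1 of 2 neighbours ≥ 1, votes yes.
Round 4 — checking thresholds:
  Gus: 3 of 3 neighbours ≥ 3, votes yes.
  Hana: 1 of 2 neighbours < 2, holds.
Round 5 — no new yes votes; cascade stops.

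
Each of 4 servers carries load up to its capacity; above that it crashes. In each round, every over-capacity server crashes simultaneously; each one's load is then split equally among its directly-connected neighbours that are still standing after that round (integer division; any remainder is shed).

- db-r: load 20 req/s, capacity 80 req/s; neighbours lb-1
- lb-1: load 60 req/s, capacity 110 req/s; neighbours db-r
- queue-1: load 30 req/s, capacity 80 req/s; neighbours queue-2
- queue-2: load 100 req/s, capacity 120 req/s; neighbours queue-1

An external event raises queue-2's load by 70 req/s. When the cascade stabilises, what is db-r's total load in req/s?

Round 1 — queue-2 at 170 > 120. queue-2 crashes.
  queue-2 sheds 170 req/s to queue-1: 170 each.
    queue-1: 30+170 = 200 > 80
Round 2 — queue-1 crashes.
  queue-1 sheds 200 req/s: no online neighbours, lost.
No further crashes.

20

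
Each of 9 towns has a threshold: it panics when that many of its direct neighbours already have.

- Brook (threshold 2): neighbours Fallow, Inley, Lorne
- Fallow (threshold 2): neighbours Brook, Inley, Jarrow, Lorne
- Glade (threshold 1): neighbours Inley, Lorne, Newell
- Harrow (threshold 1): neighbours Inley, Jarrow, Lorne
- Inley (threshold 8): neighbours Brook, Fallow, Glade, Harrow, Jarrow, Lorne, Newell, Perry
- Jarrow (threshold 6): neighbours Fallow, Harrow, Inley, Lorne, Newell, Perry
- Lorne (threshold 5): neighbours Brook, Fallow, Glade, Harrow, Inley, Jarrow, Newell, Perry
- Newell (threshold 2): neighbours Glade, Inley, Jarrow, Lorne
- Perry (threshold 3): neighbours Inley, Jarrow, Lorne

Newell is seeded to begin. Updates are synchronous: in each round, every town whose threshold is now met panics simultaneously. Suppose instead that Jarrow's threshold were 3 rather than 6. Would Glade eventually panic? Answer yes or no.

With Jarrow's threshold at 3:
Round 1 — Newell panics (initial).
Round 2 — checking thresholds:
  Glade: 1 of 3 neighbours ≥ 1, panics.
  Inley: 1 of 8 neighbours < 8, below threshold.
  Jarrow: 1 of 6 neighbours < 3, below threshold.
  Lorne: 1 of 8 neighbours < 5, below threshold.
Round 3 — no new panics; cascade stops.

yes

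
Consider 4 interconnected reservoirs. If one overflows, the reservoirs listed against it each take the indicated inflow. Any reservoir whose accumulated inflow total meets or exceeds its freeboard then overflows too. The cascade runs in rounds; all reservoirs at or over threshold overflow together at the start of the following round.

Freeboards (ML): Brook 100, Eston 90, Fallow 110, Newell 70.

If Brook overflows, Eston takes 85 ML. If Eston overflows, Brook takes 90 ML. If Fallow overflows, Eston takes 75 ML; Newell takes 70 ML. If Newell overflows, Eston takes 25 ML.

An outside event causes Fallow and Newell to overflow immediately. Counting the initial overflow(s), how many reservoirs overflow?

Round 1 — Fallow, Newell overflow (initial).
  Eston: +75+25 → 100 ≥ 90
Round 2 — Eston overflows.
  Brook: +90 → 90 < 100
No further overflows.

3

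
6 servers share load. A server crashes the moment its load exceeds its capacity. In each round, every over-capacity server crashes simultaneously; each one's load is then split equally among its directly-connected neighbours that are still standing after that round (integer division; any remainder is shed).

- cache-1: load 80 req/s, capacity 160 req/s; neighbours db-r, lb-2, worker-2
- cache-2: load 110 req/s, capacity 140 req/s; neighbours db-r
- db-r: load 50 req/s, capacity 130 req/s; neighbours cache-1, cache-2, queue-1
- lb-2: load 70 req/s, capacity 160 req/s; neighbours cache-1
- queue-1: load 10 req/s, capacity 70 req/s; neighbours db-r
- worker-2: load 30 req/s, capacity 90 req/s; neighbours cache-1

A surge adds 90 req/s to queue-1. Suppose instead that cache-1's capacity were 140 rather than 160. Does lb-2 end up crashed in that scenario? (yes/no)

With cache-1's capacity at 140:
Round 1 — queue-1 at 100 > 70. queue-1 crashes.
  queue-1 sheds 100 req/s to db-r: 100 each.
    db-r: 50+100 = 150 > 130
Round 2 — db-r crashes.
  db-r sheds 150 req/s to cache-1, cache-2: 75 each.
    cache-1: 80+75 = 155 > 140
    cache-2: 110+75 = 185 > 140
Round 3 — cache-1, cache-2 crash.
  cache-1 sheds 155 req/s to lb-2, worker-2: 77 each (1 lost).
    lb-2: 70+77 = 147 ≤ 160
    worker-2: 30+77 = 107 > 90
  cache-2 sheds 185 req/s: no online neighbours, lost.
Round 4 — worker-2 crashes.
  worker-2 sheds 107 req/s: no online neighbours, lost.
No further crashes.

no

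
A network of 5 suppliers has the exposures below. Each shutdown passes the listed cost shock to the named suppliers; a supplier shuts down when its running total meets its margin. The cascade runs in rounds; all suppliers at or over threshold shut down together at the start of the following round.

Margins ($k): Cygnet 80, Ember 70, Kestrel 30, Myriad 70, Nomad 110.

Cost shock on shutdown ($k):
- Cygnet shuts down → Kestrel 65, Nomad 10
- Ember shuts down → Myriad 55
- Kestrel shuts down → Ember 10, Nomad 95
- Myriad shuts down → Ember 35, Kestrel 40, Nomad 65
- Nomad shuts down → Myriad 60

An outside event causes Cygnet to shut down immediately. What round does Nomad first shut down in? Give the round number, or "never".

Round 1 — Cygnet shuts down (initial).
  Kestrel: +65 → 65 ≥ 30
  Nomad: +10 → 10 < 110
Round 2 — Kestrel shuts down.
  Ember: +10 → 10 < 70
  Nomad: +95 → 105 < 110
No further shutdowns.

never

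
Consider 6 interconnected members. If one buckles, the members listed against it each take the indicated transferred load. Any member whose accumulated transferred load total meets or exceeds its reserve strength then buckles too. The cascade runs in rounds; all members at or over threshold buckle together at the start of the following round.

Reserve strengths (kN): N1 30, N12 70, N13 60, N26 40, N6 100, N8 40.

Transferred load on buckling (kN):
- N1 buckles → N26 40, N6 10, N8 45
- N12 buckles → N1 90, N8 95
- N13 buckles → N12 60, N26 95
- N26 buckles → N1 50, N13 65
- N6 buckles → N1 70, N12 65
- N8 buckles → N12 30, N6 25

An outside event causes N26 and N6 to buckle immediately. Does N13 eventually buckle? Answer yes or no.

Round 1 — N26, N6 buckle (initial).
  N1: +50+70 → 120 ≥ 30
  N12: +65 → 65 < 70
  N13: +65 → 65 ≥ 60
Round 2 — N1, N13 buckle.
  N12: +60 → 125 ≥ 70
  N8: +45 → 45 ≥ 40
Round 3 — N12, N8 buckle.
No further bucklings.

yes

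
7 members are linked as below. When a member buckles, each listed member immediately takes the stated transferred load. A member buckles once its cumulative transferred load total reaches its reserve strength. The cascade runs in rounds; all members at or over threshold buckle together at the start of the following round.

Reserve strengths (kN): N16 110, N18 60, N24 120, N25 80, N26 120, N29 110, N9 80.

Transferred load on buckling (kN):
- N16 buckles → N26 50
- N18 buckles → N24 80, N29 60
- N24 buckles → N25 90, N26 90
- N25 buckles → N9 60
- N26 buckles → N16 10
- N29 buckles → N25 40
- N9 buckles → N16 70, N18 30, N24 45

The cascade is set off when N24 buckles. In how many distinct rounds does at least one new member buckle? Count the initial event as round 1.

Round 1 — N24 buckles (initial).
  N25: +90 → 90 ≥ 80
  N26: +90 → 90 < 120
Round 2 — N25 buckles.
  N9: +60 → 60 < 80
No further bucklings.

2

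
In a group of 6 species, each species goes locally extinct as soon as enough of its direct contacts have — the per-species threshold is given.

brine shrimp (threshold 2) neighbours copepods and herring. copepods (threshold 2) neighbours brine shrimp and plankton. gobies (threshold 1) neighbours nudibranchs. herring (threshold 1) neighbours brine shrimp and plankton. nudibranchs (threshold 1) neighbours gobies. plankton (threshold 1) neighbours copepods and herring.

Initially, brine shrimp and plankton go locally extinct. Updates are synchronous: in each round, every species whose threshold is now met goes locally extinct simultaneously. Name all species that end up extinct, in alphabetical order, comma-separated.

brine shrimp, copepods, herring, plankton

Round 1 — brine shrimp, plankton go locally extinct (initial).
Round 2 — checking thresholds:
  copepods: 2 of 2 neighbours ≥ 2, goes locally extinct.
  herring: 2 of 2 neighbours ≥ 1, goes locally extinct.
Round 3 — no new extinctions; cascade stops.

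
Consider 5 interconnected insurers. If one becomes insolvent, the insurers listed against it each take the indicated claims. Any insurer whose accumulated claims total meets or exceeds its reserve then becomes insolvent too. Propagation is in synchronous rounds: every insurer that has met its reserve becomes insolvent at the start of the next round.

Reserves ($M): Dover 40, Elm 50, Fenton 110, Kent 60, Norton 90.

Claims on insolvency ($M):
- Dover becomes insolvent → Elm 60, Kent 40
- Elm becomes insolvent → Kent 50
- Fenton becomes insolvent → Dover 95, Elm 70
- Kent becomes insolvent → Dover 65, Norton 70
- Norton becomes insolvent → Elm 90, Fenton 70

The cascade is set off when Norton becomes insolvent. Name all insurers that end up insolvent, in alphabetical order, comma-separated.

Round 1 — Norton becomes insolvent (initial).
  Elm: +90 → 90 ≥ 50
  Fenton: +70 → 70 < 110
Round 2 — Elm becomes insolvent.
  Kent: +50 → 50 < 60
No further insolvencies.

Elm, Norton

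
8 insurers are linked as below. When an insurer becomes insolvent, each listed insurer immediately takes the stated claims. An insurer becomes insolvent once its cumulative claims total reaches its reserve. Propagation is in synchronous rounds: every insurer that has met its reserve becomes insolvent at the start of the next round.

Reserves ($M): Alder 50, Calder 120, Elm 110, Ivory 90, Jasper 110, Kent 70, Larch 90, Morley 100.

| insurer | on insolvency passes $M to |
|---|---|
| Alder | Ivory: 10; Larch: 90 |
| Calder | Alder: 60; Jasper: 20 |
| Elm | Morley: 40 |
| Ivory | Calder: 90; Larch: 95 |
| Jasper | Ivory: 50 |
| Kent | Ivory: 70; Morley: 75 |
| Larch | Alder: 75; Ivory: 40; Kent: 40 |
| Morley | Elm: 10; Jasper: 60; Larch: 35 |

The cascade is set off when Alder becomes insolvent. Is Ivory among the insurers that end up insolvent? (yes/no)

Round 1 — Alder becomes insolvent (initial).
  Ivory: +10 → 10 < 90
  Larch: +90 → 90 ≥ 90
Round 2 — Larch becomes insolvent.
  Ivory: +40 → 50 < 90
  Kent: +40 → 40 < 70
No further insolvencies.

no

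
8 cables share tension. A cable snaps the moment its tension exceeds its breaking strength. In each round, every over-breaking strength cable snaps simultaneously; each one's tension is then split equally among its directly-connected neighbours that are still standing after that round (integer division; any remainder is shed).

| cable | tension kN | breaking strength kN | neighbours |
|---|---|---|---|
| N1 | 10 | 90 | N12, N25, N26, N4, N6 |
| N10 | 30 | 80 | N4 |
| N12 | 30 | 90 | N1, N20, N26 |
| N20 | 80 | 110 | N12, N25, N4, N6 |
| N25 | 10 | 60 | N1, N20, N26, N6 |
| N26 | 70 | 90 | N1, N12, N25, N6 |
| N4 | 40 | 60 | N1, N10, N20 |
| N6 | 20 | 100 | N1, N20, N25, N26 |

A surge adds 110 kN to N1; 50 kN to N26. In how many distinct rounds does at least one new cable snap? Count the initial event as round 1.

3

Round 1 — N1 at 120 > 90; N26 at 120 > 90. N1, N26 snap.
  N1 sheds 120 kN to N12, N25, N4, N6: 30 each.
    N12: 30+30 = 60 ≤ 90
    N25: 10+30 = 40 ≤ 60
    N4: 40+30 = 70 > 60
    N6: 20+30 = 50 ≤ 100
  N26 sheds 120 kN to N12, N25, N6: 40 each.
    N12: 60+40 = 100 > 90
    N25: 40+40 = 80 > 60
    N6: 50+40 = 90 ≤ 100
Round 2 — N12, N25, N4 snap.
  N12 sheds 100 kN to N20: 100 each.
    N20: 80+100 = 180 > 110
  N25 sheds 80 kN to N20, N6: 40 each.
    N20: 180+40 = 220 > 110
    N6: 90+40 = 130 > 100
  N4 sheds 70 kN to N10, N20: 35 each.
    N10: 30+35 = 65 ≤ 80
    N20: 220+35 = 255 > 110
Round 3 — N20, N6 snap.
  N20 sheds 255 kN: no online neighbours, lost.
  N6 sheds 130 kN: no online neighbours, lost.
No further breaks.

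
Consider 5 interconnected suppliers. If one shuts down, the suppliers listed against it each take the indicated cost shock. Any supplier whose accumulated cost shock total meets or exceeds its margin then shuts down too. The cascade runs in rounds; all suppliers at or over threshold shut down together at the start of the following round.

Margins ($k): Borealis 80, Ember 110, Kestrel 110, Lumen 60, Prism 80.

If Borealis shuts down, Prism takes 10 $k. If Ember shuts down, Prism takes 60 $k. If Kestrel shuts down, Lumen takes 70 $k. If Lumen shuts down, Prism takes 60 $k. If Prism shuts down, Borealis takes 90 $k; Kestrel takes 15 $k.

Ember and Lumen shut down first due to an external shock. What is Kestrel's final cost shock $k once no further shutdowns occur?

15

Round 1 — Ember, Lumen shut down (initial).
  Prism: +60+60 → 120 ≥ 80
Round 2 — Prism shuts down.
  Borealis: +90 → 90 ≥ 80
  Kestrel: +15 → 15 < 110
Round 3 — Borealis shuts down.
No further shutdowns.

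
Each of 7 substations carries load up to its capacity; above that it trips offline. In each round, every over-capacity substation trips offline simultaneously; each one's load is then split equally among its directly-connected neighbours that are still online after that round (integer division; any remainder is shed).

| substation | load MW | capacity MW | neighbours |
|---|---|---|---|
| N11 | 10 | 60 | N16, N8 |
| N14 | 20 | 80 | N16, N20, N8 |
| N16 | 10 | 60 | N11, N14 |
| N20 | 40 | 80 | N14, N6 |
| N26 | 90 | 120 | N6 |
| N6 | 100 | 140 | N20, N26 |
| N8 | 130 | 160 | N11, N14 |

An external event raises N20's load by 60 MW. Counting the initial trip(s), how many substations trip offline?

3

Round 1 — N20 at 100 > 80. N20 trips offline.
  N20 sheds 100 MW to N14, N6: 50 each.
    N14: 20+50 = 70 ≤ 80
    N6: 100+50 = 150 > 140
Round 2 — N6 trips offline.
  N6 sheds 150 MW to N26: 150 each.
    N26: 90+150 = 240 > 120
Round 3 — N26 trips offline.
  N26 sheds 240 MW: no online neighbours, lost.
No further trips.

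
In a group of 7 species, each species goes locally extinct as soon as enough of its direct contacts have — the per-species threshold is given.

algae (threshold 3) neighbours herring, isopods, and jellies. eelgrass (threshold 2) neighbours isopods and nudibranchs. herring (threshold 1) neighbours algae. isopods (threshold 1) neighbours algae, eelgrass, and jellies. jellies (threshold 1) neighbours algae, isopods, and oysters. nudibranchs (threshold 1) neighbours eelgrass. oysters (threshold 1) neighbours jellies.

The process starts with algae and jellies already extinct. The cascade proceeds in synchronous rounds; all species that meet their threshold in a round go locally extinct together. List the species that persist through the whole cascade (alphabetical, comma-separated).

Round 1 — algae, jellies go locally extinct (initial).
Round 2 — checking thresholds:
  herring: 1 of 1 neighbours ≥ 1, goes locally extinct.
  isopods: 2 of 3 neighbours ≥ 1, goes locally extinct.
  oysters: 1 of 1 neighbours ≥ 1, goes locally extinct.
Round 3 — no new extinctions; cascade stops.

eelgrass, nudibranchs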